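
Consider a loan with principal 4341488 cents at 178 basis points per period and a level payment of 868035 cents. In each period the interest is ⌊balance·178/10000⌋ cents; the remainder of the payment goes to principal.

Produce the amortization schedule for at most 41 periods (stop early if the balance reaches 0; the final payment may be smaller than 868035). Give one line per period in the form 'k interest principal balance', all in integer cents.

1. interest=⌊4341488·178/10000⌋=77278; principal=868035-77278=790757; balance=4341488-790757=3550731
2. interest=⌊3550731·178/10000⌋=63203; principal=868035-63203=804832; balance=3550731-804832=2745899
3. interest=⌊2745899·178/10000⌋=48877; principal=868035-48877=819158; balance=2745899-819158=1926741
4. interest=⌊1926741·178/10000⌋=34295; principal=868035-34295=833740; balance=1926741-833740=1093001
5. interest=⌊1093001·178/10000⌋=19455; principal=868035-19455=848580; balance=1093001-848580=244421
6. interest=⌊244421·178/10000⌋=4350; principal=min(868035-4350,244421)=244421; balance=244421-244421=0

1 77278 790757 3550731
2 63203 804832 2745899
3 48877 819158 1926741
4 34295 833740 1093001
5 19455 848580 244421
6 4350 244421 0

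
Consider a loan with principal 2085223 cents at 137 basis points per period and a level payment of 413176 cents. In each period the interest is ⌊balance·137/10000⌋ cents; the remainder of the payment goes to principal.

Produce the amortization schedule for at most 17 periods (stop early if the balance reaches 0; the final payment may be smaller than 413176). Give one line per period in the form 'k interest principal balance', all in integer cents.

1 28567 384609 1700614
2 23298 389878 1310736
3 17957 395219 915517
4 12542 400634 514883
5 7053 406123 108760
6 1490 108760 0

1. interest=⌊2085223·137/10000⌋=28567; principal=413176-28567=384609; balance=2085223-384609=1700614
2. interest=⌊1700614·137/10000⌋=23298; principal=413176-23298=389878; balance=1700614-389878=1310736
3. interest=⌊1310736·137/10000⌋=17957; principal=413176-17957=395219; balance=1310736-395219=915517
4. interest=⌊915517·137/10000⌋=12542; principal=413176-12542=400634; balance=915517-400634=514883
5. interest=⌊514883·137/10000⌋=7053; principal=413176-7053=406123; balance=514883-406123=108760
6. interest=⌊108760·137/10000⌋=1490; principal=min(413176-1490,108760)=108760; balance=108760-108760=0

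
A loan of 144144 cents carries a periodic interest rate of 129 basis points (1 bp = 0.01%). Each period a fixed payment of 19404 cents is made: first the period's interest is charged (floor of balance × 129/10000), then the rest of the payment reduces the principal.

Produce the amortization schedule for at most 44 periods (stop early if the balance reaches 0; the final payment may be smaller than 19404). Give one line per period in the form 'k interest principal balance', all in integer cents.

1. interest=⌊144144·129/10000⌋=1859; principal=19404-1859=17545; balance=144144-17545=126599
2. interest=⌊126599·129/10000⌋=1633; principal=19404-1633=17771; balance=126599-17771=108828
3. interest=⌊108828·129/10000⌋=1403; principal=19404-1403=18001; balance=108828-18001=90827
4. interest=⌊90827·129/10000⌋=1171; principal=19404-1171=18233; balance=90827-18233=72594
5. interest=⌊72594·129/10000⌋=936; principal=19404-936=18468; balance=72594-18468=54126
6. interest=⌊54126·129/10000⌋=698; principal=19404-698=18706; balance=54126-18706=35420
7. interest=⌊35420·129/10000⌋=456; principal=19404-456=18948; balance=35420-18948=16472
8. interest=⌊16472·129/10000⌋=212; principal=min(19404-212,16472)=16472; balance=16472-16472=0

1 1859 17545 126599
2 1633 17771 108828
3 1403 18001 90827
4 1171 18233 72594
5 936 18468 54126
6 698 18706 35420
7 456 18948 16472
8 212 16472 0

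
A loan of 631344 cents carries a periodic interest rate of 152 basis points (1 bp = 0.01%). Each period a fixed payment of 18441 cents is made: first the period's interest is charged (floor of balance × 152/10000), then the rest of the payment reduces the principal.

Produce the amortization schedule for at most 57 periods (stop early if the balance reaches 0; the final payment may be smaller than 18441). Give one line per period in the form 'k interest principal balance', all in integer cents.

1 9596 8845 622499
2 9461 8980 613519
3 9325 9116 604403
4 9186 9255 595148
5 9046 9395 585753
6 8903 9538 576215
7 8758 9683 566532
8 8611 9830 556702
9 8461 9980 546722
10 8310 10131 536591
11 8156 10285 526306
12 7999 10442 515864
13 7841 10600 505264
14 7680 10761 494503
15 7516 10925 483578
16 7350 11091 472487
17 7181 11260 461227
18 7010 11431 449796
19 6836 11605 438191
20 6660 11781 426410
21 6481 11960 414450
22 6299 12142 402308
23 6115 12326 389982
24 5927 12514 377468
25 5737 12704 364764
26 5544 12897 351867
27 5348 13093 338774
28 5149 13292 325482
29 4947 13494 311988
30 4742 13699 298289
31 4533 13908 284381
32 4322 14119 270262
33 4107 14334 255928
34 3890 14551 241377
35 3668 14773 226604
36 3444 14997 211607
37 3216 15225 196382
38 2985 15456 180926
39 2750 15691 165235
40 2511 15930 149305
41 2269 16172 133133
42 2023 16418 116715
43 1774 16667 100048
44 1520 16921 83127
45 1263 17178 65949
46 1002 17439 48510
47 737 17704 30806
48 468 17973 12833
49 195 12833 0

1. interest=⌊631344·152/10000⌋=9596; principal=18441-9596=8845; balance=631344-8845=622499
2. interest=⌊622499·152/10000⌋=9461; principal=18441-9461=8980; balance=622499-8980=613519
3. interest=⌊613519·152/10000⌋=9325; principal=18441-9325=9116; balance=613519-9116=604403
4. interest=⌊604403·152/10000⌋=9186; principal=18441-9186=9255; balance=604403-9255=595148
5. interest=⌊595148·152/10000⌋=9046; principal=18441-9046=9395; balance=595148-9395=585753
6. interest=⌊585753·152/10000⌋=8903; principal=18441-8903=9538; balance=585753-9538=576215
7. interest=⌊576215·152/10000⌋=8758; principal=18441-8758=9683; balance=576215-9683=566532
8. interest=⌊566532·152/10000⌋=8611; principal=18441-8611=9830; balance=566532-9830=556702
9. interest=⌊556702·152/10000⌋=8461; principal=18441-8461=9980; balance=556702-9980=546722
10. interest=⌊546722·152/10000⌋=8310; principal=18441-8310=10131; balance=546722-10131=536591
11. interest=⌊536591·152/10000⌋=8156; principal=18441-8156=10285; balance=536591-10285=526306
12. interest=⌊526306·152/10000⌋=7999; principal=18441-7999=10442; balance=526306-10442=515864
13. interest=⌊515864·152/10000⌋=7841; principal=18441-7841=10600; balance=515864-10600=505264
14. interest=⌊505264·152/10000⌋=7680; principal=18441-7680=10761; balance=505264-10761=494503
15. interest=⌊494503·152/10000⌋=7516; principal=18441-7516=10925; balance=494503-10925=483578
16. interest=⌊483578·152/10000⌋=7350; principal=18441-7350=11091; balance=483578-11091=472487
17. interest=⌊472487·152/10000⌋=7181; principal=18441-7181=11260; balance=472487-11260=461227
18. interest=⌊461227·152/10000⌋=7010; principal=18441-7010=11431; balance=461227-11431=449796
19. interest=⌊449796·152/10000⌋=6836; principal=18441-6836=11605; balance=449796-11605=438191
20. interest=⌊438191·152/10000⌋=6660; principal=18441-6660=11781; balance=438191-11781=426410
21. interest=⌊426410·152/10000⌋=6481; principal=18441-6481=11960; balance=426410-11960=414450
22. interest=⌊414450·152/10000⌋=6299; principal=18441-6299=12142; balance=414450-12142=402308
23. interest=⌊402308·152/10000⌋=6115; principal=18441-6115=12326; balance=402308-12326=389982
24. interest=⌊389982·152/10000⌋=5927; principal=18441-5927=12514; balance=389982-12514=377468
25. interest=⌊377468·152/10000⌋=5737; principal=18441-5737=12704; balance=377468-12704=364764
26. interest=⌊364764·152/10000⌋=5544; principal=18441-5544=12897; balance=364764-12897=351867
27. interest=⌊351867·152/10000⌋=5348; principal=18441-5348=13093; balance=351867-13093=338774
28. interest=⌊338774·152/10000⌋=5149; principal=18441-5149=13292; balance=338774-13292=325482
29. interest=⌊325482·152/10000⌋=4947; principal=18441-4947=13494; balance=325482-13494=311988
30. interest=⌊311988·152/10000⌋=4742; principal=18441-4742=13699; balance=311988-13699=298289
31. interest=⌊298289·152/10000⌋=4533; principal=18441-4533=13908; balance=298289-13908=284381
32. interest=⌊284381·152/10000⌋=4322; principal=18441-4322=14119; balance=284381-14119=270262
33. interest=⌊270262·152/10000⌋=4107; principal=18441-4107=14334; balance=270262-14334=255928
34. interest=⌊255928·152/10000⌋=3890; principal=18441-3890=14551; balance=255928-14551=241377
35. interest=⌊241377·152/10000⌋=3668; principal=18441-3668=14773; balance=241377-14773=226604
36. interest=⌊226604·152/10000⌋=3444; principal=18441-3444=14997; balance=226604-14997=211607
37. interest=⌊211607·152/10000⌋=3216; principal=18441-3216=15225; balance=211607-15225=196382
38. interest=⌊196382·152/10000⌋=2985; principal=18441-2985=15456; balance=196382-15456=180926
39. interest=⌊180926·152/10000⌋=2750; principal=18441-2750=15691; balance=180926-15691=165235
40. interest=⌊165235·152/10000⌋=2511; principal=18441-2511=15930; balance=165235-15930=149305
41. interest=⌊149305·152/10000⌋=2269; principal=18441-2269=16172; balance=149305-16172=133133
42. interest=⌊133133·152/10000⌋=2023; principal=18441-2023=16418; balance=133133-16418=116715
43. interest=⌊116715·152/10000⌋=1774; principal=18441-1774=16667; balance=116715-16667=100048
44. interest=⌊100048·152/10000⌋=1520; principal=18441-1520=16921; balance=100048-16921=83127
45. interest=⌊83127·152/10000⌋=1263; principal=18441-1263=17178; balance=83127-17178=65949
46. interest=⌊65949·152/10000⌋=1002; principal=18441-1002=17439; balance=65949-17439=48510
47. interest=⌊48510·152/10000⌋=737; principal=18441-737=17704; balance=48510-17704=30806
48. interest=⌊30806·152/10000⌋=468; principal=18441-468=17973; balance=30806-17973=12833
49. interest=⌊12833·152/10000⌋=195; principal=min(18441-195,12833)=12833; balance=12833-12833=0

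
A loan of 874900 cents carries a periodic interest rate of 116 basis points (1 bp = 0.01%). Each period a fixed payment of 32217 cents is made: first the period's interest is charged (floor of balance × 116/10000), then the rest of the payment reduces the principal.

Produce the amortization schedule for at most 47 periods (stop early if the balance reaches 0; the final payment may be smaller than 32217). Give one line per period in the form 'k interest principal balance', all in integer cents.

1 10148 22069 852831
2 9892 22325 830506
3 9633 22584 807922
4 9371 22846 785076
5 9106 23111 761965
6 8838 23379 738586
7 8567 23650 714936
8 8293 23924 691012
9 8015 24202 666810
10 7734 24483 642327
11 7450 24767 617560
12 7163 25054 592506
13 6873 25344 567162
14 6579 25638 541524
15 6281 25936 515588
16 5980 26237 489351
17 5676 26541 462810
18 5368 26849 435961
19 5057 27160 408801
20 4742 27475 381326
21 4423 27794 353532
22 4100 28117 325415
23 3774 28443 296972
24 3444 28773 268199
25 3111 29106 239093
26 2773 29444 209649
27 2431 29786 179863
28 2086 30131 149732
29 1736 30481 119251
30 1383 30834 88417
31 1025 31192 57225
32 663 31554 25671
33 297 25671 0

1. interest=⌊874900·116/10000⌋=10148; principal=32217-10148=22069; balance=874900-22069=852831
2. interest=⌊852831·116/10000⌋=9892; principal=32217-9892=22325; balance=852831-22325=830506
3. interest=⌊830506·116/10000⌋=9633; principal=32217-9633=22584; balance=830506-22584=807922
4. interest=⌊807922·116/10000⌋=9371; principal=32217-9371=22846; balance=807922-22846=785076
5. interest=⌊785076·116/10000⌋=9106; principal=32217-9106=23111; balance=785076-23111=761965
6. interest=⌊761965·116/10000⌋=8838; principal=32217-8838=23379; balance=761965-23379=738586
7. interest=⌊738586·116/10000⌋=8567; principal=32217-8567=23650; balance=738586-23650=714936
8. interest=⌊714936·116/10000⌋=8293; principal=32217-8293=23924; balance=714936-23924=691012
9. interest=⌊691012·116/10000⌋=8015; principal=32217-8015=24202; balance=691012-24202=666810
10. interest=⌊666810·116/10000⌋=7734; principal=32217-7734=24483; balance=666810-24483=642327
11. interest=⌊642327·116/10000⌋=7450; principal=32217-7450=24767; balance=642327-24767=617560
12. interest=⌊617560·116/10000⌋=7163; principal=32217-7163=25054; balance=617560-25054=592506
13. interest=⌊592506·116/10000⌋=6873; principal=32217-6873=25344; balance=592506-25344=567162
14. interest=⌊567162·116/10000⌋=6579; principal=32217-6579=25638; balance=567162-25638=541524
15. interest=⌊541524·116/10000⌋=6281; principal=32217-6281=25936; balance=541524-25936=515588
16. interest=⌊515588·116/10000⌋=5980; principal=32217-5980=26237; balance=515588-26237=489351
17. interest=⌊489351·116/10000⌋=5676; principal=32217-5676=26541; balance=489351-26541=462810
18. interest=⌊462810·116/10000⌋=5368; principal=32217-5368=26849; balance=462810-26849=435961
19. interest=⌊435961·116/10000⌋=5057; principal=32217-5057=27160; balance=435961-27160=408801
20. interest=⌊408801·116/10000⌋=4742; principal=32217-4742=27475; balance=408801-27475=381326
21. interest=⌊381326·116/10000⌋=4423; principal=32217-4423=27794; balance=381326-27794=353532
22. interest=⌊353532·116/10000⌋=4100; principal=32217-4100=28117; balance=353532-28117=325415
23. interest=⌊325415·116/10000⌋=3774; principal=32217-3774=28443; balance=325415-28443=296972
24. interest=⌊296972·116/10000⌋=3444; principal=32217-3444=28773; balance=296972-28773=268199
25. interest=⌊268199·116/10000⌋=3111; principal=32217-3111=29106; balance=268199-29106=239093
26. interest=⌊239093·116/10000⌋=2773; principal=32217-2773=29444; balance=239093-29444=209649
27. interest=⌊209649·116/10000⌋=2431; principal=32217-2431=29786; balance=209649-29786=179863
28. interest=⌊179863·116/10000⌋=2086; principal=32217-2086=30131; balance=179863-30131=149732
29. interest=⌊149732·116/10000⌋=1736; principal=32217-1736=30481; balance=149732-30481=119251
30. interest=⌊119251·116/10000⌋=1383; principal=32217-1383=30834; balance=119251-30834=88417
31. interest=⌊88417·116/10000⌋=1025; principal=32217-1025=31192; balance=88417-31192=57225
32. interest=⌊57225·116/10000⌋=663; principal=32217-663=31554; balance=57225-31554=25671
33. interest=⌊25671·116/10000⌋=297; principal=min(32217-297,25671)=25671; balance=25671-25671=0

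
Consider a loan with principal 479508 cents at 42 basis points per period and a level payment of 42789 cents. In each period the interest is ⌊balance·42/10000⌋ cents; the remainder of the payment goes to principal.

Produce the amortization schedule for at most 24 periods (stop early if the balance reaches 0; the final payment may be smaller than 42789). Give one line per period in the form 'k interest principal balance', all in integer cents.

1. interest=⌊479508·42/10000⌋=2013; principal=42789-2013=40776; balance=479508-40776=438732
2. interest=⌊438732·42/10000⌋=1842; principal=42789-1842=40947; balance=438732-40947=397785
3. interest=⌊397785·42/10000⌋=1670; principal=42789-1670=41119; balance=397785-41119=356666
4. interest=⌊356666·42/10000⌋=1497; principal=42789-1497=41292; balance=356666-41292=315374
5. interest=⌊315374·42/10000⌋=1324; principal=42789-1324=41465; balance=315374-41465=273909
6. interest=⌊273909·42/10000⌋=1150; principal=42789-1150=41639; balance=273909-41639=232270
7. interest=⌊232270·42/10000⌋=975; principal=42789-975=41814; balance=232270-41814=190456
8. interest=⌊190456·42/10000⌋=799; principal=42789-799=41990; balance=190456-41990=148466
9. interest=⌊148466·42/10000⌋=623; principal=42789-623=42166; balance=148466-42166=106300
10. interest=⌊106300·42/10000⌋=446; principal=42789-446=42343; balance=106300-42343=63957
11. interest=⌊63957·42/10000⌋=268; principal=42789-268=42521; balance=63957-42521=21436
12. interest=⌊21436·42/10000⌋=90; principal=min(42789-90,21436)=21436; balance=21436-21436=0

1 2013 40776 438732
2 1842 40947 397785
3 1670 41119 356666
4 1497 41292 315374
5 1324 41465 273909
6 1150 41639 232270
7 975 41814 190456
8 799 41990 148466
9 623 42166 106300
10 446 42343 63957
11 268 42521 21436
12 90 21436 0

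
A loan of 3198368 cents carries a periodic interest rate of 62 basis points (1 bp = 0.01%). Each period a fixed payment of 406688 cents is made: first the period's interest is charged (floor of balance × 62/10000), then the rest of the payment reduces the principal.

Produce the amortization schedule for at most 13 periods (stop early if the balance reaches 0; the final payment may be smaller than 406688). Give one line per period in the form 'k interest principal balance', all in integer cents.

1 19829 386859 2811509
2 17431 389257 2422252
3 15017 391671 2030581
4 12589 394099 1636482
5 10146 396542 1239940
6 7687 399001 840939
7 5213 401475 439464
8 2724 403964 35500
9 220 35500 0

1. interest=⌊3198368·62/10000⌋=19829; principal=406688-19829=386859; balance=3198368-386859=2811509
2. interest=⌊2811509·62/10000⌋=17431; principal=406688-17431=389257; balance=2811509-389257=2422252
3. interest=⌊2422252·62/10000⌋=15017; principal=406688-15017=391671; balance=2422252-391671=2030581
4. interest=⌊2030581·62/10000⌋=12589; principal=406688-12589=394099; balance=2030581-394099=1636482
5. interest=⌊1636482·62/10000⌋=10146; principal=406688-10146=396542; balance=1636482-396542=1239940
6. interest=⌊1239940·62/10000⌋=7687; principal=406688-7687=399001; balance=1239940-399001=840939
7. interest=⌊840939·62/10000⌋=5213; principal=406688-5213=401475; balance=840939-401475=439464
8. interest=⌊439464·62/10000⌋=2724; principal=406688-2724=403964; balance=439464-403964=35500
9. interest=⌊35500·62/10000⌋=220; principal=min(406688-220,35500)=35500; balance=35500-35500=0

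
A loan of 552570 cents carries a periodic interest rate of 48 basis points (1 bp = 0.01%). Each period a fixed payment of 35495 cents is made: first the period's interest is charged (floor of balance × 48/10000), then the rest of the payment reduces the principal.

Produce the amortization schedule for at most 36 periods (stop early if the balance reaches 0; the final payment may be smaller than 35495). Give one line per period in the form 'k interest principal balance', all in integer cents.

1 2652 32843 519727
2 2494 33001 486726
3 2336 33159 453567
4 2177 33318 420249
5 2017 33478 386771
6 1856 33639 353132
7 1695 33800 319332
8 1532 33963 285369
9 1369 34126 251243
10 1205 34290 216953
11 1041 34454 182499
12 875 34620 147879
13 709 34786 113093
14 542 34953 78140
15 375 35120 43020
16 206 35289 7731
17 37 7731 0

1. interest=⌊552570·48/10000⌋=2652; principal=35495-2652=32843; balance=552570-32843=519727
2. interest=⌊519727·48/10000⌋=2494; principal=35495-2494=33001; balance=519727-33001=486726
3. interest=⌊486726·48/10000⌋=2336; principal=35495-2336=33159; balance=486726-33159=453567
4. interest=⌊453567·48/10000⌋=2177; principal=35495-2177=33318; balance=453567-33318=420249
5. interest=⌊420249·48/10000⌋=2017; principal=35495-2017=33478; balance=420249-33478=386771
6. interest=⌊386771·48/10000⌋=1856; principal=35495-1856=33639; balance=386771-33639=353132
7. interest=⌊353132·48/10000⌋=1695; principal=35495-1695=33800; balance=353132-33800=319332
8. interest=⌊319332·48/10000⌋=1532; principal=35495-1532=33963; balance=319332-33963=285369
9. interest=⌊285369·48/10000⌋=1369; principal=35495-1369=34126; balance=285369-34126=251243
10. interest=⌊251243·48/10000⌋=1205; principal=35495-1205=34290; balance=251243-34290=216953
11. interest=⌊216953·48/10000⌋=1041; principal=35495-1041=34454; balance=216953-34454=182499
12. interest=⌊182499·48/10000⌋=875; principal=35495-875=34620; balance=182499-34620=147879
13. interest=⌊147879·48/10000⌋=709; principal=35495-709=34786; balance=147879-34786=113093
14. interest=⌊113093·48/10000⌋=542; principal=35495-542=34953; balance=113093-34953=78140
15. interest=⌊78140·48/10000⌋=375; principal=35495-375=35120; balance=78140-35120=43020
16. interest=⌊43020·48/10000⌋=206; principal=35495-206=35289; balance=43020-35289=7731
17. interest=⌊7731·48/10000⌋=37; principal=min(35495-37,7731)=7731; balance=7731-7731=0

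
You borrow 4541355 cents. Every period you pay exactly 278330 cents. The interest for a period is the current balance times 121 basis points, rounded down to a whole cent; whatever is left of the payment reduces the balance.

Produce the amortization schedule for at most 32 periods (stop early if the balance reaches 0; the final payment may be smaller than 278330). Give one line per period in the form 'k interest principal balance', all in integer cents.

1 54950 223380 4317975
2 52247 226083 4091892
3 49511 228819 3863073
4 46743 231587 3631486
5 43940 234390 3397096
6 41104 237226 3159870
7 38234 240096 2919774
8 35329 243001 2676773
9 32388 245942 2430831
10 29413 248917 2181914
11 26401 251929 1929985
12 23352 254978 1675007
13 20267 258063 1416944
14 17145 261185 1155759
15 13984 264346 891413
16 10786 267544 623869
17 7548 270782 353087
18 4272 274058 79029
19 956 79029 0

1. interest=⌊4541355·121/10000⌋=54950; principal=278330-54950=223380; balance=4541355-223380=4317975
2. interest=⌊4317975·121/10000⌋=52247; principal=278330-52247=226083; balance=4317975-226083=4091892
3. interest=⌊4091892·121/10000⌋=49511; principal=278330-49511=228819; balance=4091892-228819=3863073
4. interest=⌊3863073·121/10000⌋=46743; principal=278330-46743=231587; balance=3863073-231587=3631486
5. interest=⌊3631486·121/10000⌋=43940; principal=278330-43940=234390; balance=3631486-234390=3397096
6. interest=⌊3397096·121/10000⌋=41104; principal=278330-41104=237226; balance=3397096-237226=3159870
7. interest=⌊3159870·121/10000⌋=38234; principal=278330-38234=240096; balance=3159870-240096=2919774
8. interest=⌊2919774·121/10000⌋=35329; principal=278330-35329=243001; balance=2919774-243001=2676773
9. interest=⌊2676773·121/10000⌋=32388; principal=278330-32388=245942; balance=2676773-245942=2430831
10. interest=⌊2430831·121/10000⌋=29413; principal=278330-29413=248917; balance=2430831-248917=2181914
11. interest=⌊2181914·121/10000⌋=26401; principal=278330-26401=251929; balance=2181914-251929=1929985
12. interest=⌊1929985·121/10000⌋=23352; principal=278330-23352=254978; balance=1929985-254978=1675007
13. interest=⌊1675007·121/10000⌋=20267; principal=278330-20267=258063; balance=1675007-258063=1416944
14. interest=⌊1416944·121/10000⌋=17145; principal=278330-17145=261185; balance=1416944-261185=1155759
15. interest=⌊1155759·121/10000⌋=13984; principal=278330-13984=264346; balance=1155759-264346=891413
16. interest=⌊891413·121/10000⌋=10786; principal=278330-10786=267544; balance=891413-267544=623869
17. interest=⌊623869·121/10000⌋=7548; principal=278330-7548=270782; balance=623869-270782=353087
18. interest=⌊353087·121/10000⌋=4272; principal=278330-4272=274058; balance=353087-274058=79029
19. interest=⌊79029·121/10000⌋=956; principal=min(278330-956,79029)=79029; balance=79029-79029=0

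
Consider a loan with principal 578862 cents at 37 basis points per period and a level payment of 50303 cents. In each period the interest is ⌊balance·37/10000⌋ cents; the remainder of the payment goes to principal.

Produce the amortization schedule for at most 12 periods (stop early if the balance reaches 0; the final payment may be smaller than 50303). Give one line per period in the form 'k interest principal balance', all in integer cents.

1 2141 48162 530700
2 1963 48340 482360
3 1784 48519 433841
4 1605 48698 385143
5 1425 48878 336265
6 1244 49059 287206
7 1062 49241 237965
8 880 49423 188542
9 697 49606 138936
10 514 49789 89147
11 329 49974 39173
12 144 39173 0

1. interest=⌊578862·37/10000⌋=2141; principal=50303-2141=48162; balance=578862-48162=530700
2. interest=⌊530700·37/10000⌋=1963; principal=50303-1963=48340; balance=530700-48340=482360
3. interest=⌊482360·37/10000⌋=1784; principal=50303-1784=48519; balance=482360-48519=433841
4. interest=⌊433841·37/10000⌋=1605; principal=50303-1605=48698; balance=433841-48698=385143
5. interest=⌊385143·37/10000⌋=1425; principal=50303-1425=48878; balance=385143-48878=336265
6. interest=⌊336265·37/10000⌋=1244; principal=50303-1244=49059; balance=336265-49059=287206
7. interest=⌊287206·37/10000⌋=1062; principal=50303-1062=49241; balance=287206-49241=237965
8. interest=⌊237965·37/10000⌋=880; principal=50303-880=49423; balance=237965-49423=188542
9. interest=⌊188542·37/10000⌋=697; principal=50303-697=49606; balance=188542-49606=138936
10. interest=⌊138936·37/10000⌋=514; principal=50303-514=49789; balance=138936-49789=89147
11. interest=⌊89147·37/10000⌋=329; principal=50303-329=49974; balance=89147-49974=39173
12. interest=⌊39173·37/10000⌋=144; principal=min(50303-144,39173)=39173; balance=39173-39173=0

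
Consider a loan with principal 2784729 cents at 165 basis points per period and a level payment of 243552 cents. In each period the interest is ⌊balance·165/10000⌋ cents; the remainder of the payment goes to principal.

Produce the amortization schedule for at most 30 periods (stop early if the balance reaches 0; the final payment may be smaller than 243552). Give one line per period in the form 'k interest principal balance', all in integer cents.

1. interest=⌊2784729·165/10000⌋=45948; principal=243552-45948=197604; balance=2784729-197604=2587125
2. interest=⌊2587125·165/10000⌋=42687; principal=243552-42687=200865; balance=2587125-200865=2386260
3. interest=⌊2386260·165/10000⌋=39373; principal=243552-39373=204179; balance=2386260-204179=2182081
4. interest=⌊2182081·165/10000⌋=36004; principal=243552-36004=207548; balance=2182081-207548=1974533
5. interest=⌊1974533·165/10000⌋=32579; principal=243552-32579=210973; balance=1974533-210973=1763560
6. interest=⌊1763560·165/10000⌋=29098; principal=243552-29098=214454; balance=1763560-214454=1549106
7. interest=⌊1549106·165/10000⌋=25560; principal=243552-25560=217992; balance=1549106-217992=1331114
8. interest=⌊1331114·165/10000⌋=21963; principal=243552-21963=221589; balance=1331114-221589=1109525
9. interest=⌊1109525·165/10000⌋=18307; principal=243552-18307=225245; balance=1109525-225245=884280
10. interest=⌊884280·165/10000⌋=14590; principal=243552-14590=228962; balance=884280-228962=655318
11. interest=⌊655318·165/10000⌋=10812; principal=243552-10812=232740; balance=655318-232740=422578
12. interest=⌊422578·165/10000⌋=6972; principal=243552-6972=236580; balance=422578-236580=185998
13. interest=⌊185998·165/10000⌋=3068; principal=min(243552-3068,185998)=185998; balance=185998-185998=0

1 45948 197604 2587125
2 42687 200865 2386260
3 39373 204179 2182081
4 36004 207548 1974533
5 32579 210973 1763560
6 29098 214454 1549106
7 25560 217992 1331114
8 21963 221589 1109525
9 18307 225245 884280
10 14590 228962 655318
11 10812 232740 422578
12 6972 236580 185998
13 3068 185998 0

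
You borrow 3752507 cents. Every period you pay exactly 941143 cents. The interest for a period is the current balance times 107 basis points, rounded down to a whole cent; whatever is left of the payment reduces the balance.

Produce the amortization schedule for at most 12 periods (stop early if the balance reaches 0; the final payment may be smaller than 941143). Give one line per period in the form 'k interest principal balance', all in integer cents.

1 40151 900992 2851515
2 30511 910632 1940883
3 20767 920376 1020507
4 10919 930224 90283
5 966 90283 0

1. interest=⌊3752507·107/10000⌋=40151; principal=941143-40151=900992; balance=3752507-900992=2851515
2. interest=⌊2851515·107/10000⌋=30511; principal=941143-30511=910632; balance=2851515-910632=1940883
3. interest=⌊1940883·107/10000⌋=20767; principal=941143-20767=920376; balance=1940883-920376=1020507
4. interest=⌊1020507·107/10000⌋=10919; principal=941143-10919=930224; balance=1020507-930224=90283
5. interest=⌊90283·107/10000⌋=966; principal=min(941143-966,90283)=90283; balance=90283-90283=0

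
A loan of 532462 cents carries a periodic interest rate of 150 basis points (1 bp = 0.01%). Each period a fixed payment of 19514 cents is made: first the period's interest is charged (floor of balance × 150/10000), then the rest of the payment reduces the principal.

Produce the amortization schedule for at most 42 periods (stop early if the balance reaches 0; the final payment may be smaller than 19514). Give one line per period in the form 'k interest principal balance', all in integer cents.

1. interest=⌊532462·150/10000⌋=7986; principal=19514-7986=11528; balance=532462-11528=520934
2. interest=⌊520934·150/10000⌋=7814; principal=19514-7814=11700; balance=520934-11700=509234
3. interest=⌊509234·150/10000⌋=7638; principal=19514-7638=11876; balance=509234-11876=497358
4. interest=⌊497358·150/10000⌋=7460; principal=19514-7460=12054; balance=497358-12054=485304
5. interest=⌊485304·150/10000⌋=7279; principal=19514-7279=12235; balance=485304-12235=473069
6. interest=⌊473069·150/10000⌋=7096; principal=19514-7096=12418; balance=473069-12418=460651
7. interest=⌊460651·150/10000⌋=6909; principal=19514-6909=12605; balance=460651-12605=448046
8. interest=⌊448046·150/10000⌋=6720; principal=19514-6720=12794; balance=448046-12794=435252
9. interest=⌊435252·150/10000⌋=6528; principal=19514-6528=12986; balance=435252-12986=422266
10. interest=⌊422266·150/10000⌋=6333; principal=19514-6333=13181; balance=422266-13181=409085
11. interest=⌊409085·150/10000⌋=6136; principal=19514-6136=13378; balance=409085-13378=395707
12. interest=⌊395707·150/10000⌋=5935; principal=19514-5935=13579; balance=395707-13579=382128
13. interest=⌊382128·150/10000⌋=5731; principal=19514-5731=13783; balance=382128-13783=368345
14. interest=⌊368345·150/10000⌋=5525; principal=19514-5525=13989; balance=368345-13989=354356
15. interest=⌊354356·150/10000⌋=5315; principal=19514-5315=14199; balance=354356-14199=340157
16. interest=⌊340157·150/10000⌋=5102; principal=19514-5102=14412; balance=340157-14412=325745
17. interest=⌊325745·150/10000⌋=4886; principal=19514-4886=14628; balance=325745-14628=311117
18. interest=⌊311117·150/10000⌋=4666; principal=19514-4666=14848; balance=311117-14848=296269
19. interest=⌊296269·150/10000⌋=4444; principal=19514-4444=15070; balance=296269-15070=281199
20. interest=⌊281199·150/10000⌋=4217; principal=19514-4217=15297; balance=281199-15297=265902
21. interest=⌊265902·150/10000⌋=3988; principal=19514-3988=15526; balance=265902-15526=250376
22. interest=⌊250376·150/10000⌋=3755; principal=19514-3755=15759; balance=250376-15759=234617
23. interest=⌊234617·150/10000⌋=3519; principal=19514-3519=15995; balance=234617-15995=218622
24. interest=⌊218622·150/10000⌋=3279; principal=19514-3279=16235; balance=218622-16235=202387
25. interest=⌊202387·150/10000⌋=3035; principal=19514-3035=16479; balance=202387-16479=185908
26. interest=⌊185908·150/10000⌋=2788; principal=19514-2788=16726; balance=185908-16726=169182
27. interest=⌊169182·150/10000⌋=2537; principal=19514-2537=16977; balance=169182-16977=152205
28. interest=⌊152205·150/10000⌋=2283; principal=19514-2283=17231; balance=152205-17231=134974
29. interest=⌊134974·150/10000⌋=2024; principal=19514-2024=17490; balance=134974-17490=117484
30. interest=⌊117484·150/10000⌋=1762; principal=19514-1762=17752; balance=117484-17752=99732
31. interest=⌊99732·150/10000⌋=1495; principal=19514-1495=18019; balance=99732-18019=81713
32. interest=⌊81713·150/10000⌋=1225; principal=19514-1225=18289; balance=81713-18289=63424
33. interest=⌊63424·150/10000⌋=951; principal=19514-951=18563; balance=63424-18563=44861
34. interest=⌊44861·150/10000⌋=672; principal=19514-672=18842; balance=44861-18842=26019
35. interest=⌊26019·150/10000⌋=390; principal=19514-390=19124; balance=26019-19124=6895
36. interest=⌊6895·150/10000⌋=103; principal=min(19514-103,6895)=6895; balance=6895-6895=0

1 7986 11528 520934
2 7814 11700 509234
3 7638 11876 497358
4 7460 12054 485304
5 7279 12235 473069
6 7096 12418 460651
7 6909 12605 448046
8 6720 12794 435252
9 6528 12986 422266
10 6333 13181 409085
11 6136 13378 395707
12 5935 13579 382128
13 5731 13783 368345
14 5525 13989 354356
15 5315 14199 340157
16 5102 14412 325745
17 4886 14628 311117
18 4666 14848 296269
19 4444 15070 281199
20 4217 15297 265902
21 3988 15526 250376
22 3755 15759 234617
23 3519 15995 218622
24 3279 16235 202387
25 3035 16479 185908
26 2788 16726 169182
27 2537 16977 152205
28 2283 17231 134974
29 2024 17490 117484
30 1762 17752 99732
31 1495 18019 81713
32 1225 18289 63424
33 951 18563 44861
34 672 18842 26019
35 390 19124 6895
36 103 6895 0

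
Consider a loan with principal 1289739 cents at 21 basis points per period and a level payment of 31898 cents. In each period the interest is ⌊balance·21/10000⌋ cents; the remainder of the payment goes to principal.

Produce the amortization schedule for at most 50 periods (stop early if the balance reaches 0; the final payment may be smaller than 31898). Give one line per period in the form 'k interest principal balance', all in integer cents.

1 2708 29190 1260549
2 2647 29251 1231298
3 2585 29313 1201985
4 2524 29374 1172611
5 2462 29436 1143175
6 2400 29498 1113677
7 2338 29560 1084117
8 2276 29622 1054495
9 2214 29684 1024811
10 2152 29746 995065
11 2089 29809 965256
12 2027 29871 935385
13 1964 29934 905451
14 1901 29997 875454
15 1838 30060 845394
16 1775 30123 815271
17 1712 30186 785085
18 1648 30250 754835
19 1585 30313 724522
20 1521 30377 694145
21 1457 30441 663704
22 1393 30505 633199
23 1329 30569 602630
24 1265 30633 571997
25 1201 30697 541300
26 1136 30762 510538
27 1072 30826 479712
28 1007 30891 448821
29 942 30956 417865
30 877 31021 386844
31 812 31086 355758
32 747 31151 324607
33 681 31217 293390
34 616 31282 262108
35 550 31348 230760
36 484 31414 199346
37 418 31480 167866
38 352 31546 136320
39 286 31612 104708
40 219 31679 73029
41 153 31745 41284
42 86 31812 9472
43 19 9472 0

1. interest=⌊1289739·21/10000⌋=2708; principal=31898-2708=29190; balance=1289739-29190=1260549
2. interest=⌊1260549·21/10000⌋=2647; principal=31898-2647=29251; balance=1260549-29251=1231298
3. interest=⌊1231298·21/10000⌋=2585; principal=31898-2585=29313; balance=1231298-29313=1201985
4. interest=⌊1201985·21/10000⌋=2524; principal=31898-2524=29374; balance=1201985-29374=1172611
5. interest=⌊1172611·21/10000⌋=2462; principal=31898-2462=29436; balance=1172611-29436=1143175
6. interest=⌊1143175·21/10000⌋=2400; principal=31898-2400=29498; balance=1143175-29498=1113677
7. interest=⌊1113677·21/10000⌋=2338; principal=31898-2338=29560; balance=1113677-29560=1084117
8. interest=⌊1084117·21/10000⌋=2276; principal=31898-2276=29622; balance=1084117-29622=1054495
9. interest=⌊1054495·21/10000⌋=2214; principal=31898-2214=29684; balance=1054495-29684=1024811
10. interest=⌊1024811·21/10000⌋=2152; principal=31898-2152=29746; balance=1024811-29746=995065
11. interest=⌊995065·21/10000⌋=2089; principal=31898-2089=29809; balance=995065-29809=965256
12. interest=⌊965256·21/10000⌋=2027; principal=31898-2027=29871; balance=965256-29871=935385
13. interest=⌊935385·21/10000⌋=1964; principal=31898-1964=29934; balance=935385-29934=905451
14. interest=⌊905451·21/10000⌋=1901; principal=31898-1901=29997; balance=905451-29997=875454
15. interest=⌊875454·21/10000⌋=1838; principal=31898-1838=30060; balance=875454-30060=845394
16. interest=⌊845394·21/10000⌋=1775; principal=31898-1775=30123; balance=845394-30123=815271
17. interest=⌊815271·21/10000⌋=1712; principal=31898-1712=30186; balance=815271-30186=785085
18. interest=⌊785085·21/10000⌋=1648; principal=31898-1648=30250; balance=785085-30250=754835
19. interest=⌊754835·21/10000⌋=1585; principal=31898-1585=30313; balance=754835-30313=724522
20. interest=⌊724522·21/10000⌋=1521; principal=31898-1521=30377; balance=724522-30377=694145
21. interest=⌊694145·21/10000⌋=1457; principal=31898-1457=30441; balance=694145-30441=663704
22. interest=⌊663704·21/10000⌋=1393; principal=31898-1393=30505; balance=663704-30505=633199
23. interest=⌊633199·21/10000⌋=1329; principal=31898-1329=30569; balance=633199-30569=602630
24. interest=⌊602630·21/10000⌋=1265; principal=31898-1265=30633; balance=602630-30633=571997
25. interest=⌊571997·21/10000⌋=1201; principal=31898-1201=30697; balance=571997-30697=541300
26. interest=⌊541300·21/10000⌋=1136; principal=31898-1136=30762; balance=541300-30762=510538
27. interest=⌊510538·21/10000⌋=1072; principal=31898-1072=30826; balance=510538-30826=479712
28. interest=⌊479712·21/10000⌋=1007; principal=31898-1007=30891; balance=479712-30891=448821
29. interest=⌊448821·21/10000⌋=942; principal=31898-942=30956; balance=448821-30956=417865
30. interest=⌊417865·21/10000⌋=877; principal=31898-877=31021; balance=417865-31021=386844
31. interest=⌊386844·21/10000⌋=812; principal=31898-812=31086; balance=386844-31086=355758
32. interest=⌊355758·21/10000⌋=747; principal=31898-747=31151; balance=355758-31151=324607
33. interest=⌊324607·21/10000⌋=681; principal=31898-681=31217; balance=324607-31217=293390
34. interest=⌊293390·21/10000⌋=616; principal=31898-616=31282; balance=293390-31282=262108
35. interest=⌊262108·21/10000⌋=550; principal=31898-550=31348; balance=262108-31348=230760
36. interest=⌊230760·21/10000⌋=484; principal=31898-484=31414; balance=230760-31414=199346
37. interest=⌊199346·21/10000⌋=418; principal=31898-418=31480; balance=199346-31480=167866
38. interest=⌊167866·21/10000⌋=352; principal=31898-352=31546; balance=167866-31546=136320
39. interest=⌊136320·21/10000⌋=286; principal=31898-286=31612; balance=136320-31612=104708
40. interest=⌊104708·21/10000⌋=219; principal=31898-219=31679; balance=104708-31679=73029
41. interest=⌊73029·21/10000⌋=153; principal=31898-153=31745; balance=73029-31745=41284
42. interest=⌊41284·21/10000⌋=86; principal=31898-86=31812; balance=41284-31812=9472
43. interest=⌊9472·21/10000⌋=19; principal=min(31898-19,9472)=9472; balance=9472-9472=0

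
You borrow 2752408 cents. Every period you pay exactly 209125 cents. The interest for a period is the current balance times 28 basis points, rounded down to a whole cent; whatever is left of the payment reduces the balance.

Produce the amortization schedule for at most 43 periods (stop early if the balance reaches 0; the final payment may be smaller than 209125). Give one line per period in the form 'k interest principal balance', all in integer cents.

1 7706 201419 2550989
2 7142 201983 2349006
3 6577 202548 2146458
4 6010 203115 1943343
5 5441 203684 1739659
6 4871 204254 1535405
7 4299 204826 1330579
8 3725 205400 1125179
9 3150 205975 919204
10 2573 206552 712652
11 1995 207130 505522
12 1415 207710 297812
13 833 208292 89520
14 250 89520 0

1. interest=⌊2752408·28/10000⌋=7706; principal=209125-7706=201419; balance=2752408-201419=2550989
2. interest=⌊2550989·28/10000⌋=7142; principal=209125-7142=201983; balance=2550989-201983=2349006
3. interest=⌊2349006·28/10000⌋=6577; principal=209125-6577=202548; balance=2349006-202548=2146458
4. interest=⌊2146458·28/10000⌋=6010; principal=209125-6010=203115; balance=2146458-203115=1943343
5. interest=⌊1943343·28/10000⌋=5441; principal=209125-5441=203684; balance=1943343-203684=1739659
6. interest=⌊1739659·28/10000⌋=4871; principal=209125-4871=204254; balance=1739659-204254=1535405
7. interest=⌊1535405·28/10000⌋=4299; principal=209125-4299=204826; balance=1535405-204826=1330579
8. interest=⌊1330579·28/10000⌋=3725; principal=209125-3725=205400; balance=1330579-205400=1125179
9. interest=⌊1125179·28/10000⌋=3150; principal=209125-3150=205975; balance=1125179-205975=919204
10. interest=⌊919204·28/10000⌋=2573; principal=209125-2573=206552; balance=919204-206552=712652
11. interest=⌊712652·28/10000⌋=1995; principal=209125-1995=207130; balance=712652-207130=505522
12. interest=⌊505522·28/10000⌋=1415; principal=209125-1415=207710; balance=505522-207710=297812
13. interest=⌊297812·28/10000⌋=833; principal=209125-833=208292; balance=297812-208292=89520
14. interest=⌊89520·28/10000⌋=250; principal=min(209125-250,89520)=89520; balance=89520-89520=0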